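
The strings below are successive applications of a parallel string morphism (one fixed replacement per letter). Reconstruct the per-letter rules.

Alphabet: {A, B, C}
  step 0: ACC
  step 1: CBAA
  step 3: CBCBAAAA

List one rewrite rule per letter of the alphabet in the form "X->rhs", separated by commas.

A->CB, B->A, C->A

  step 0 ⇒ step 1: ACC ⇒ CB·A·A
    A ↦ CB
    C ↦ A
    B ↦ A  (constrained at step 1)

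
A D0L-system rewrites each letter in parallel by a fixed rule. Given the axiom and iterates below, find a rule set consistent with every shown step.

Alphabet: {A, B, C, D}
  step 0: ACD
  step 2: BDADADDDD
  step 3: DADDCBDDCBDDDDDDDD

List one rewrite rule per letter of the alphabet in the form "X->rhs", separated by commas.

A->CB, B->DA, C->B, D->DD

  step 2 ⇒ step 3: BDADADDDD ⇒ DA·DD·CB·DD·CB·DD·DD·DD·DD
    A ↦ CB
    B ↦ DA
    D ↦ DD
    C ↦ B  (constrained at step 0)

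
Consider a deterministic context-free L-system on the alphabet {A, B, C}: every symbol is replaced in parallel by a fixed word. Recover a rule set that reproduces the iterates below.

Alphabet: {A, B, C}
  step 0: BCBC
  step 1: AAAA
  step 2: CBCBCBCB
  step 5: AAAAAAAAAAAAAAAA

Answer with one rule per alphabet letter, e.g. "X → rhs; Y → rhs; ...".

A->CB, B->A, C->A

  step 1 ⇒ step 2: AAAA ⇒ CB·CB·CB·CB
    A ↦ CB
  step 0 ⇒ step 1: BCBC ⇒ A·A·A·A
    B ↦ A
  step 0 ⇒ step 1: BCBC ⇒ A·A·A·A
    C ↦ A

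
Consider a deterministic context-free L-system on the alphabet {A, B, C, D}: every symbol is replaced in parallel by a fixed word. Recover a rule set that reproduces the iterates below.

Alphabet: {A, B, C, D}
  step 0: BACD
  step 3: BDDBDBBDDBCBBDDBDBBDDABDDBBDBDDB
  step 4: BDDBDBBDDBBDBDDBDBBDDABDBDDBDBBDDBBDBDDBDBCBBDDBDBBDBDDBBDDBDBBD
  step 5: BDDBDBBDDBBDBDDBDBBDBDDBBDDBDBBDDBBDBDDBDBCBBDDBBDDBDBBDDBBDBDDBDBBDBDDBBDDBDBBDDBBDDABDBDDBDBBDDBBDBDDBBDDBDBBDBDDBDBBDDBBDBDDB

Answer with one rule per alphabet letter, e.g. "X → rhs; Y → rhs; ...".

  step 4 ⇒ step 5: BDDBDBBDDBBDBDDBDBBDDABDBDDBDBBDDBBDBDDBDBCBBDDBDBBDBDDBBDDBDBBD ⇒ BD·DB·DB·BD·DB·BD·BD·DB·DB·BD·BD·DB·BD·DB·DB·BD·DB·BD·BD·DB·DB·CB·BD·DB·BD·DB·DB·BD·DB·BD·BD·DB·DB·BD·BD·DB·BD·DB·DB·BD·DB·BD·DA·BD·BD·DB·DB·BD·DB·BD·BD·DB·BD·DB·DB·BD·BD·DB·DB·BD·DB·BD·BD·DB
    A ↦ CB
    B ↦ BD
    C ↦ DA
    D ↦ DB

A->CB, B->BD, C->DA, D->DB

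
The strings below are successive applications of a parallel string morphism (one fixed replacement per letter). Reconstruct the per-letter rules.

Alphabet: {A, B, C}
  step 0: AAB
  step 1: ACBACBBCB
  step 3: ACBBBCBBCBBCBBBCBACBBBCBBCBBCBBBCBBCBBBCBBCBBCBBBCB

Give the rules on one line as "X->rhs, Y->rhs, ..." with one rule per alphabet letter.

  step 0 ⇒ step 1: AAB ⇒ ACB·ACB·BCB
    A ↦ ACB
    B ↦ BCB
    C ↦ B  (constrained at step 1)

A->ACB, B->BCB, C->B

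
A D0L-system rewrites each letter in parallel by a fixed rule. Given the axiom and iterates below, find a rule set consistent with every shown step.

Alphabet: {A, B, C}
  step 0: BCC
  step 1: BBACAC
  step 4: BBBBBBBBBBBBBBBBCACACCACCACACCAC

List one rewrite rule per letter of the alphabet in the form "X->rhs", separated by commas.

A->C, B->BB, C->AC

  step 0 ⇒ step 1: BCC ⇒ BB·AC·AC
    B ↦ BB
    C ↦ AC
    A ↦ C  (constrained at step 1)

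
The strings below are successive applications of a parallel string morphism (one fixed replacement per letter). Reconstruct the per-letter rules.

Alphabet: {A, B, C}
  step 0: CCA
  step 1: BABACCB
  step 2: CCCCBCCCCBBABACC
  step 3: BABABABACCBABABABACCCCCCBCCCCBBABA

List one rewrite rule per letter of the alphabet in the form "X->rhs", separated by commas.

A->CCB, B->CC, C->BA

  step 2 ⇒ step 3: CCCCBCCCCBBABACC ⇒ BA·BA·BA·BA·CC·BA·BA·BA·BA·CC·CC·CCB·CC·CCB·BA·BA
    A ↦ CCB
    B ↦ CC
    C ↦ BA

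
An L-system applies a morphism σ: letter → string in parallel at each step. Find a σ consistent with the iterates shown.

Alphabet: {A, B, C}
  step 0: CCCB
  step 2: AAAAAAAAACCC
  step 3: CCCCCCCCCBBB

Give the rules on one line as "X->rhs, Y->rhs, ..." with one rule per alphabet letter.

A->C, B->AAA, C->B

  step 2 ⇒ step 3: AAAAAAAAACCC ⇒ C·C·C·C·C·C·C·C·C·B·B·B
    A ↦ C
    C ↦ B
    B ↦ AAA  (constrained at step 0)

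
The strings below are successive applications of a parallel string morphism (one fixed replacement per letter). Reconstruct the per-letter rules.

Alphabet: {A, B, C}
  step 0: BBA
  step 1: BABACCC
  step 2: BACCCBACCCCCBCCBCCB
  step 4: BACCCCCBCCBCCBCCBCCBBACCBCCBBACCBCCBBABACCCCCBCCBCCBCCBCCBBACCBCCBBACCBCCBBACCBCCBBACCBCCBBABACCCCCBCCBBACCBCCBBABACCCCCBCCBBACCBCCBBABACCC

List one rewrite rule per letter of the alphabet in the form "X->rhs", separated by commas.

A->CCC, B->BA, C->CCB

  step 1 ⇒ step 2: BABACCC ⇒ BA·CCC·BA·CCC·CCB·CCB·CCB
    A ↦ CCC
    B ↦ BA
    C ↦ CCB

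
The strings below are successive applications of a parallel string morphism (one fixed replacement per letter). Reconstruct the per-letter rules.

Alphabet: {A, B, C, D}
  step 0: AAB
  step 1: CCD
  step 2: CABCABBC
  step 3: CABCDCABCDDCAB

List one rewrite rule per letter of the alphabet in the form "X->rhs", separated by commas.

  step 2 ⇒ step 3: CABCABBC ⇒ CAB·C·D·CAB·C·D·D·CAB
    A ↦ C
    B ↦ D
    C ↦ CAB
  step 1 ⇒ step 2: CCD ⇒ CAB·CAB·BC
    D ↦ BC

A->C, B->D, C->CAB, D->BC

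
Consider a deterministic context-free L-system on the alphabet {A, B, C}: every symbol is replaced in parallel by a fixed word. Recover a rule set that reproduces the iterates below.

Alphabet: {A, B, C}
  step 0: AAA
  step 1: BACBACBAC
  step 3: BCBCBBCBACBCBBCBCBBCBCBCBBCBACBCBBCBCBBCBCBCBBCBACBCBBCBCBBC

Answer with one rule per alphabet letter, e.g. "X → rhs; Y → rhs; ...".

  step 0 ⇒ step 1: AAA ⇒ BAC·BAC·BAC
    A ↦ BAC
    B ↦ BC  (constrained at step 1)
    C ↦ BCB  (constrained at step 1)

A->BAC, B->BC, C->BCB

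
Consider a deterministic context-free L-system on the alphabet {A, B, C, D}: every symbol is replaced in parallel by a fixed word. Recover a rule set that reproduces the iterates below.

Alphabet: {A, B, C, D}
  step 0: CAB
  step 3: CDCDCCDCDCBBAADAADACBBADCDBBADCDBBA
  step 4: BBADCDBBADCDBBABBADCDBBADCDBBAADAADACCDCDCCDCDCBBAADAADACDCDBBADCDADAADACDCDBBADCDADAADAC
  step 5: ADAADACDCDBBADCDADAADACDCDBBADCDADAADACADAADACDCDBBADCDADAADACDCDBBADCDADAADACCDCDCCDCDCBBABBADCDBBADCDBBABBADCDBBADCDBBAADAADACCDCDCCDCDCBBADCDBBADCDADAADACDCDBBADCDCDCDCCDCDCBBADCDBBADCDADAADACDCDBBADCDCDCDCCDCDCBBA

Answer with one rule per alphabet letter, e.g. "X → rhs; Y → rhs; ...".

  step 4 ⇒ step 5: BBADCDBBADCDBBABBADCDBBADCDBBAADAADACCDCDCCDCDCBBAADAADACDCDBBADCDADAADACDCDBBADCDADAADAC ⇒ ADA·ADA·C·DCD·BBA·DCD·ADA·ADA·C·DCD·BBA·DCD·ADA·ADA·C·ADA·ADA·C·DCD·BBA·DCD·ADA·ADA·C·DCD·BBA·DCD·ADA·ADA·C·C·DCD·C·C·DCD·C·BBA·BBA·DCD·BBA·DCD·BBA·BBA·DCD·BBA·DCD·BBA·ADA·ADA·C·C·DCD·C·C·DCD·C·BBA·DCD·BBA·DCD·ADA·ADA·C·DCD·BBA·DCD·C·DCD·C·C·DCD·C·BBA·DCD·BBA·DCD·ADA·ADA·C·DCD·BBA·DCD·C·DCD·C·C·DCD·C·BBA
    A ↦ C
    B ↦ ADA
    C ↦ BBA
    D ↦ DCD

A->C, B->ADA, C->BBA, D->DCD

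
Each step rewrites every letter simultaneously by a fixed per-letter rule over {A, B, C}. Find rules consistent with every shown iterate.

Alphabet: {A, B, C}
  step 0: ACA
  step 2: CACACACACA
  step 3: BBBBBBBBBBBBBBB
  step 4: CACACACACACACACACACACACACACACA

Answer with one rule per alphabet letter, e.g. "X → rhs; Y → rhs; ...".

  step 3 ⇒ step 4: BBBBBBBBBBBBBBB ⇒ CA·CA·CA·CA·CA·CA·CA·CA·CA·CA·CA·CA·CA·CA·CA
    B ↦ CA
  step 2 ⇒ step 3: CACACACACA ⇒ B·BB·B·BB·B·BB·B·BB·B·BB
    A ↦ BB
  step 2 ⇒ step 3: CACACACACA ⇒ B·BB·B·BB·B·BB·B·BB·B·BB
    C ↦ B

A->BB, B->CA, C->B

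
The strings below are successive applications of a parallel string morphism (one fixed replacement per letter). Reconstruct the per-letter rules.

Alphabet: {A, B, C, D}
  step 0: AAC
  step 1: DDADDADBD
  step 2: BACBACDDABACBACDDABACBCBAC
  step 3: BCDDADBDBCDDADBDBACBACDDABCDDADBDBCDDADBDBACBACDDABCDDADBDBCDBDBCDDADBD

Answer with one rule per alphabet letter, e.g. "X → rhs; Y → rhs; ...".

A->DDA, B->BC, C->DBD, D->BAC

  step 2 ⇒ step 3: BACBACDDABACBACDDABACBCBAC ⇒ BC·DDA·DBD·BC·DDA·DBD·BAC·BAC·DDA·BC·DDA·DBD·BC·DDA·DBD·BAC·BAC·DDA·BC·DDA·DBD·BC·DBD·BC·DDA·DBD
    A ↦ DDA
    B ↦ BC
    C ↦ DBD
    D ↦ BAC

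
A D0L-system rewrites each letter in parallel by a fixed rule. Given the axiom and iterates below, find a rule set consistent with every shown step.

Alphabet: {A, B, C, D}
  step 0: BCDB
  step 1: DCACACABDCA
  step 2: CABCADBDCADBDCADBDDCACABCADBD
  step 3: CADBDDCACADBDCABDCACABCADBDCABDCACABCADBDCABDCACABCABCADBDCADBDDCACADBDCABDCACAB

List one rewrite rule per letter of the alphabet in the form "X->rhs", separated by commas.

  step 2 ⇒ step 3: CABCADBDCADBDCADBDDCACABCADBD ⇒ CA·DBD·DCA·CA·DBD·CAB·DCA·CAB·CA·DBD·CAB·DCA·CAB·CA·DBD·CAB·DCA·CAB·CAB·CA·DBD·CA·DBD·DCA·CA·DBD·CAB·DCA·CAB
    A ↦ DBD
    B ↦ DCA
    C ↦ CA
    D ↦ CAB

A->DBD, B->DCA, C->CA, D->CAB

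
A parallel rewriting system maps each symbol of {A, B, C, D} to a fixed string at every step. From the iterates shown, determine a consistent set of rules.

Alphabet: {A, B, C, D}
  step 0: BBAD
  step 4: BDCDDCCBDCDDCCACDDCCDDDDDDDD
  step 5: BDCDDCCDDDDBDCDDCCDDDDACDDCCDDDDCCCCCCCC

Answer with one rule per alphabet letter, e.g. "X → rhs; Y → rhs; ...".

  step 4 ⇒ step 5: BDCDDCCBDCDDCCACDDCCDDDDDDDD ⇒ BD·C·DD·C·C·DD·DD·BD·C·DD·C·C·DD·DD·AC·DD·C·C·DD·DD·C·C·C·C·C·C·C·C
    A ↦ AC
    B ↦ BD
    C ↦ DD
    D ↦ C

A->AC, B->BD, C->DD, D->C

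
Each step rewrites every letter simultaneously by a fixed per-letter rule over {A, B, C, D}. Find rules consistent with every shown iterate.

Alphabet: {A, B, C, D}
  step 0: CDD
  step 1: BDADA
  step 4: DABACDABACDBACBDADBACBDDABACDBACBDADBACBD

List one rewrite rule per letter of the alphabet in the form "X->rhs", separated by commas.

  step 0 ⇒ step 1: CDD ⇒ B·DA·DA
    C ↦ B
    D ↦ DA
    A ↦ BAC  (constrained at step 1)
    B ↦ D  (constrained at step 1)

A->BAC, B->D, C->B, D->DA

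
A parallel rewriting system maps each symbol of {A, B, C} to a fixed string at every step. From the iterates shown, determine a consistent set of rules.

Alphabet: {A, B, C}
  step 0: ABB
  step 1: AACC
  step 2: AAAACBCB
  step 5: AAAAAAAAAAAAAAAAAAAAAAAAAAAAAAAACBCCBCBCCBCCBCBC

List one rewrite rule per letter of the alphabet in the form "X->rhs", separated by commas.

A->AA, B->C, C->CB

  step 1 ⇒ step 2: AACC ⇒ AA·AA·CB·CB
    A ↦ AA
    C ↦ CB
  step 0 ⇒ step 1: ABB ⇒ AA·C·C
    B ↦ C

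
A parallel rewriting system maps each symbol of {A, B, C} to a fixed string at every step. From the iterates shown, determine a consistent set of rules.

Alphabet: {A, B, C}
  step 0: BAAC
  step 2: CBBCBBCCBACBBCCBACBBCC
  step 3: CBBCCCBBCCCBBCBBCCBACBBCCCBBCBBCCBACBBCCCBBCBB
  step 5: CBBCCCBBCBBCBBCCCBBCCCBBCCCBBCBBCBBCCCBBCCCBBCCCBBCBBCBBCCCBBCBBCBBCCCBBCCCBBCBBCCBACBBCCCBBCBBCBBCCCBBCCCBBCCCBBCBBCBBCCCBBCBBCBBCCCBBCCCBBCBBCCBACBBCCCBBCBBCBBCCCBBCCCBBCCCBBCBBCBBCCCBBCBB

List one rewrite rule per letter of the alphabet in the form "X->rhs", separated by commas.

A->CBA, B->C, C->CBB

  step 2 ⇒ step 3: CBBCBBCCBACBBCCBACBBCC ⇒ CBB·C·C·CBB·C·C·CBB·CBB·C·CBA·CBB·C·C·CBB·CBB·C·CBA·CBB·C·C·CBB·CBB
    A ↦ CBA
    B ↦ C
    C ↦ CBB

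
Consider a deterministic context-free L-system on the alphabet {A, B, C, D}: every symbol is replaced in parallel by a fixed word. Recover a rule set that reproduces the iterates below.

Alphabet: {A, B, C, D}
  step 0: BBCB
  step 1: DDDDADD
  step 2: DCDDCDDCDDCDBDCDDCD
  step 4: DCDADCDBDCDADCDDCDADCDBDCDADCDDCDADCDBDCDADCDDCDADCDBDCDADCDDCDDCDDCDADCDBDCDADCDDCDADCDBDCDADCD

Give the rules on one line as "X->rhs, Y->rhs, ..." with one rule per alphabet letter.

  step 1 ⇒ step 2: DDDDADD ⇒ DCD·DCD·DCD·DCD·B·DCD·DCD
    A ↦ B
    D ↦ DCD
  step 0 ⇒ step 1: BBCB ⇒ DD·DD·A·DD
    B ↦ DD
  step 0 ⇒ step 1: BBCB ⇒ DD·DD·A·DD
    C ↦ A

A->B, B->DD, C->A, D->DCD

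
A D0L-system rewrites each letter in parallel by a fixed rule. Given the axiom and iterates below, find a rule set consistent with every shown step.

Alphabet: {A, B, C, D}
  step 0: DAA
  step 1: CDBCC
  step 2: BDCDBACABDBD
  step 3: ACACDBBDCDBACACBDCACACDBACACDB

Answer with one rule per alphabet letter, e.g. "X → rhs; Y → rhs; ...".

A->C, B->ACA, C->BD, D->CDB

  step 2 ⇒ step 3: BDCDBACABDBD ⇒ ACA·CDB·BD·CDB·ACA·C·BD·C·ACA·CDB·ACA·CDB
    A ↦ C
    B ↦ ACA
    C ↦ BD
    D ↦ CDB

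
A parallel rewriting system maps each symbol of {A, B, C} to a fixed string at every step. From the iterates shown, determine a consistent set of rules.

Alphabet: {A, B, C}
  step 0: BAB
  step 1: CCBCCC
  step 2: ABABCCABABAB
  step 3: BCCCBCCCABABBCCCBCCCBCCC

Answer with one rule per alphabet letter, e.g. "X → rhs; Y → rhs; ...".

A->BC, B->CC, C->AB

  step 2 ⇒ step 3: ABABCCABABAB ⇒ BC·CC·BC·CC·AB·AB·BC·CC·BC·CC·BC·CC
    A ↦ BC
    B ↦ CC
    C ↦ AB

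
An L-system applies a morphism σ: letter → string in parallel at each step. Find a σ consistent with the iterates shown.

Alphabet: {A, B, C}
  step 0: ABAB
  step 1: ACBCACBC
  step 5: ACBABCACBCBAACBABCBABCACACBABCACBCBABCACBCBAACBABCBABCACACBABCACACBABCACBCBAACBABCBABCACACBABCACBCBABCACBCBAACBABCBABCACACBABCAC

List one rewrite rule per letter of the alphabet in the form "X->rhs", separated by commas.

  step 0 ⇒ step 1: ABAB ⇒ AC·BC·AC·BC
    A ↦ AC
    B ↦ BC
    C ↦ BA  (constrained at step 1)

A->AC, B->BC, C->BA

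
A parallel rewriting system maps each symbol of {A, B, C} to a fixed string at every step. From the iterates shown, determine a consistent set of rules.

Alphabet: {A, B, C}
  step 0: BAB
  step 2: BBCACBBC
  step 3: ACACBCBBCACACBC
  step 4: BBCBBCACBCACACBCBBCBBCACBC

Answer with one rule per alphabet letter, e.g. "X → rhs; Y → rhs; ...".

A->B, B->AC, C->BC

  step 3 ⇒ step 4: ACACBCBBCACACBC ⇒ B·BC·B·BC·AC·BC·AC·AC·BC·B·BC·B·BC·AC·BC
    A ↦ B
    B ↦ AC
    C ↦ BC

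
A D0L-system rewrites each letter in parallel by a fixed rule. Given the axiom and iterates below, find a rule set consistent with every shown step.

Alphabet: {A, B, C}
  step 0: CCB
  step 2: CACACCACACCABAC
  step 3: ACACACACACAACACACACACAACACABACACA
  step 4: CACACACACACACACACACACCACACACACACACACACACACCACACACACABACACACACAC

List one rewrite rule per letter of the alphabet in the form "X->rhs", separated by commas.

  step 3 ⇒ step 4: ACACACACACAACACACACACAACACABACACA ⇒ C·ACA·C·ACA·C·ACA·C·ACA·C·ACA·C·C·ACA·C·ACA·C·ACA·C·ACA·C·ACA·C·C·ACA·C·ACA·C·ABA·C·ACA·C·ACA·C
    A ↦ C
    B ↦ ABA
    C ↦ ACA

A->C, B->ABA, C->ACA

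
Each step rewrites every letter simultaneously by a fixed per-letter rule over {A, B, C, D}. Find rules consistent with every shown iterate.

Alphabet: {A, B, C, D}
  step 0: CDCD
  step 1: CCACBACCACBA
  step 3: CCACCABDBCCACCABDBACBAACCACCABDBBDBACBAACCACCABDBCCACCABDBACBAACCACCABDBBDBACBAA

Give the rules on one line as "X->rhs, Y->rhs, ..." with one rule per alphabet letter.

A->BDB, B->A, C->CCA, D->CBA

  step 0 ⇒ step 1: CDCD ⇒ CCA·CBA·CCA·CBA
    C ↦ CCA
    D ↦ CBA
    A ↦ BDB  (constrained at step 1)
    B ↦ A  (constrained at step 1)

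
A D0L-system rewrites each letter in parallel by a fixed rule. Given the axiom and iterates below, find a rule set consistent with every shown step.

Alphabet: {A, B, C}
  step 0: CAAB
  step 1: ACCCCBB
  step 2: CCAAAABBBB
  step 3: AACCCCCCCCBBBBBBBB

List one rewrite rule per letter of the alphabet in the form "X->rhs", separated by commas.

A->CC, B->BB, C->A

  step 2 ⇒ step 3: CCAAAABBBB ⇒ A·A·CC·CC·CC·CC·BB·BB·BB·BB
    A ↦ CC
    B ↦ BB
    C ↦ A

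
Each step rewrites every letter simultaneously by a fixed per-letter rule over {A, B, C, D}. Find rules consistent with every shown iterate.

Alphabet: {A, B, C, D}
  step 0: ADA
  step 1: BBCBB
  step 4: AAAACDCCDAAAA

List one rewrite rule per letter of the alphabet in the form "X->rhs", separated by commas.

A->BB, B->A, C->CD, D->C

  step 0 ⇒ step 1: ADA ⇒ BB·C·BB
    A ↦ BB
    D ↦ C
    B ↦ A  (constrained at step 1)
    C ↦ CD  (constrained at step 1)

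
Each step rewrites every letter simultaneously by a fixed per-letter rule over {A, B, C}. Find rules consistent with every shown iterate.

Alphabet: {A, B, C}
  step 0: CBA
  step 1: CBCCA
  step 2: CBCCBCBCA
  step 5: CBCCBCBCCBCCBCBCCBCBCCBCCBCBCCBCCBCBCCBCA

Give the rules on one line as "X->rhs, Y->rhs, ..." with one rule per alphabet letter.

  step 1 ⇒ step 2: CBCCA ⇒ CB·C·CB·CB·CA
    A ↦ CA
    B ↦ C
    C ↦ CB

A->CA, B->C, C->CB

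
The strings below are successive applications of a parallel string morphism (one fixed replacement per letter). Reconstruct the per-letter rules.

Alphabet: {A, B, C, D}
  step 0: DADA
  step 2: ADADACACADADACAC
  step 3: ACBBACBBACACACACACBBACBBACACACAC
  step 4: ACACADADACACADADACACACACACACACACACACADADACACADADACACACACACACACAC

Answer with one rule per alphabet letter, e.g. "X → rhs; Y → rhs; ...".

A->AC, B->AD, C->AC, D->BB

  step 3 ⇒ step 4: ACBBACBBACACACACACBBACBBACACACAC ⇒ AC·AC·AD·AD·AC·AC·AD·AD·AC·AC·AC·AC·AC·AC·AC·AC·AC·AC·AD·AD·AC·AC·AD·AD·AC·AC·AC·AC·AC·AC·AC·AC
    A ↦ AC
    B ↦ AD
    C ↦ AC
  step 2 ⇒ step 3: ADADACACADADACAC ⇒ AC·BB·AC·BB·AC·AC·AC·AC·AC·BB·AC·BB·AC·AC·AC·AC
    D ↦ BB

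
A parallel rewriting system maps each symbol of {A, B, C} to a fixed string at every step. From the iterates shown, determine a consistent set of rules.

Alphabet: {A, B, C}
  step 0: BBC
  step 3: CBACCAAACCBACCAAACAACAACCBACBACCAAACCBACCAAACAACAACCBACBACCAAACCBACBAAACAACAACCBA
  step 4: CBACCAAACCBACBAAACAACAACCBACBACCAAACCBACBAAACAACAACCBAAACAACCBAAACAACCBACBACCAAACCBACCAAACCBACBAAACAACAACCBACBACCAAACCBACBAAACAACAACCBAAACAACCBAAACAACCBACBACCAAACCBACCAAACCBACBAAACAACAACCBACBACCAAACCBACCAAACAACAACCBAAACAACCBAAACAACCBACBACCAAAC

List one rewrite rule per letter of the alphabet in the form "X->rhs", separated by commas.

  step 3 ⇒ step 4: CBACCAAACCBACCAAACAACAACCBACBACCAAACCBACCAAACAACAACCBACBACCAAACCBACBAAACAACAACCBA ⇒ CBA·CCA·AAC·CBA·CBA·AAC·AAC·AAC·CBA·CBA·CCA·AAC·CBA·CBA·AAC·AAC·AAC·CBA·AAC·AAC·CBA·AAC·AAC·CBA·CBA·CCA·AAC·CBA·CCA·AAC·CBA·CBA·AAC·AAC·AAC·CBA·CBA·CCA·AAC·CBA·CBA·AAC·AAC·AAC·CBA·AAC·AAC·CBA·AAC·AAC·CBA·CBA·CCA·AAC·CBA·CCA·AAC·CBA·CBA·AAC·AAC·AAC·CBA·CBA·CCA·AAC·CBA·CCA·AAC·AAC·AAC·CBA·AAC·AAC·CBA·AAC·AAC·CBA·CBA·CCA·AAC
    A ↦ AAC
    B ↦ CCA
    C ↦ CBA

A->AAC, B->CCA, C->CBA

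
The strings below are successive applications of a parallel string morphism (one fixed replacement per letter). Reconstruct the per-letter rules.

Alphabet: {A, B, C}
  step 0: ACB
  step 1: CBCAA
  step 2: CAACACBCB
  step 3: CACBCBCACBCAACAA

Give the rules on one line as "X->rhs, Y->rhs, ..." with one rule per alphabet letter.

  step 2 ⇒ step 3: CAACACBCB ⇒ CA·CB·CB·CA·CB·CA·A·CA·A
    A ↦ CB
    B ↦ A
    C ↦ CA

A->CB, B->A, C->CA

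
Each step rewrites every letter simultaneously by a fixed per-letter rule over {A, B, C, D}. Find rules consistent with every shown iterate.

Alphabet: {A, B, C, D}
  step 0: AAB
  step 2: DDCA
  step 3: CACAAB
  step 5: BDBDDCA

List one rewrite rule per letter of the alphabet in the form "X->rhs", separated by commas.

  step 2 ⇒ step 3: DDCA ⇒ CA·CA·A·B
    A ↦ B
    C ↦ A
    D ↦ CA
    B ↦ D  (constrained at step 0)

A->B, B->D, C->A, D->CA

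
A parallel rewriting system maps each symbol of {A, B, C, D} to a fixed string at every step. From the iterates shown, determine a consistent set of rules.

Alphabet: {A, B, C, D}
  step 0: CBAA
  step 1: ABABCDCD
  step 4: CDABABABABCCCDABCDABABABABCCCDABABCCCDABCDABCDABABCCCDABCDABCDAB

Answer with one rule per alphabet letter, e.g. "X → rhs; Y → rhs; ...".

A->CD, B->AB, C->AB, D->CC

  step 0 ⇒ step 1: CBAA ⇒ AB·AB·CD·CD
    A ↦ CD
    B ↦ AB
    C ↦ AB
    D ↦ CC  (constrained at step 1)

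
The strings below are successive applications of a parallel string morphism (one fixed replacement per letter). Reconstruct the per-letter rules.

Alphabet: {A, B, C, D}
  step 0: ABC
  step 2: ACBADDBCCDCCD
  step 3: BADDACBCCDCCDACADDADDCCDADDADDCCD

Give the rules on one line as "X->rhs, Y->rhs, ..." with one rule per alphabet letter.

A->B, B->AC, C->ADD, D->CCD

  step 2 ⇒ step 3: ACBADDBCCDCCD ⇒ B·ADD·AC·B·CCD·CCD·AC·ADD·ADD·CCD·ADD·ADD·CCD
    A ↦ B
    B ↦ AC
    C ↦ ADD
    D ↦ CCD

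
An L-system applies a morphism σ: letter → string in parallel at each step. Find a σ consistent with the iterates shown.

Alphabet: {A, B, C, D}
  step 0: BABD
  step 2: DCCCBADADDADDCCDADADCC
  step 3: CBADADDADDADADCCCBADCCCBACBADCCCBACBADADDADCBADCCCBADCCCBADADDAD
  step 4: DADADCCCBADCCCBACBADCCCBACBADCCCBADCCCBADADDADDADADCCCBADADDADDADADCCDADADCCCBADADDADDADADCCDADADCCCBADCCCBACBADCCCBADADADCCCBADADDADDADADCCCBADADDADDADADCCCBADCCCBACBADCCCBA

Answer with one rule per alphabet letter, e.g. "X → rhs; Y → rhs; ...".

  step 3 ⇒ step 4: CBADADDADDADADCCCBADCCCBACBADCCCBACBADADDADCBADCCCBADCCCBADADDAD ⇒ DAD·A·DCC·CBA·DCC·CBA·CBA·DCC·CBA·CBA·DCC·CBA·DCC·CBA·DAD·DAD·DAD·A·DCC·CBA·DAD·DAD·DAD·A·DCC·DAD·A·DCC·CBA·DAD·DAD·DAD·A·DCC·DAD·A·DCC·CBA·DCC·CBA·CBA·DCC·CBA·DAD·A·DCC·CBA·DAD·DAD·DAD·A·DCC·CBA·DAD·DAD·DAD·A·DCC·CBA·DCC·CBA·CBA·DCC·CBA
    A ↦ DCC
    B ↦ A
    C ↦ DAD
    D ↦ CBA

A->DCC, B->A, C->DAD, D->CBA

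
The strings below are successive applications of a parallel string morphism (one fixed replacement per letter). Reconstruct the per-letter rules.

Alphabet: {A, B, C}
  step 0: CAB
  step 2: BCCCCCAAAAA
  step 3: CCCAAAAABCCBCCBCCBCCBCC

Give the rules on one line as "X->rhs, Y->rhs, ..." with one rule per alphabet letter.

  step 2 ⇒ step 3: BCCCCCAAAAA ⇒ CCC·A·A·A·A·A·BCC·BCC·BCC·BCC·BCC
    A ↦ BCC
    B ↦ CCC
    C ↦ A

A->BCC, B->CCC, C->A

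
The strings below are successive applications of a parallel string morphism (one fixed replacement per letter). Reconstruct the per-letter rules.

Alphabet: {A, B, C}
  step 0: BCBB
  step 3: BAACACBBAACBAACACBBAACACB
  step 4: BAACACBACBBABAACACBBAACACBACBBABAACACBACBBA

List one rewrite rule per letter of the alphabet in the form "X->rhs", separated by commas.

A->AC, B->BA, C->B

  step 3 ⇒ step 4: BAACACBBAACBAACACBBAACACB ⇒ BA·AC·AC·B·AC·B·BA·BA·AC·AC·B·BA·AC·AC·B·AC·B·BA·BA·AC·AC·B·AC·B·BA
    A ↦ AC
    B ↦ BA
    C ↦ B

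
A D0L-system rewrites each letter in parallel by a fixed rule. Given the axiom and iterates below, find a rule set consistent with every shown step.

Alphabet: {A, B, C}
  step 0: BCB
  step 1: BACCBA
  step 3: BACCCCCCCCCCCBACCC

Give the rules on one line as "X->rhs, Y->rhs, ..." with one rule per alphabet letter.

A->C, B->BA, C->CC

  step 0 ⇒ step 1: BCB ⇒ BA·CC·BA
    B ↦ BA
    C ↦ CC
    A ↦ C  (constrained at step 1)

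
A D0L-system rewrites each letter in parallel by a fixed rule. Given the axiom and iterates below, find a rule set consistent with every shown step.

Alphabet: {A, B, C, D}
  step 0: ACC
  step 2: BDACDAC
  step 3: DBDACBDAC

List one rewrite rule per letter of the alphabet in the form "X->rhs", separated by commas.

A->D, B->D, C->AC, D->B

  step 2 ⇒ step 3: BDACDAC ⇒ D·B·D·AC·B·D·AC
    A ↦ D
    B ↦ D
    C ↦ AC
    D ↦ B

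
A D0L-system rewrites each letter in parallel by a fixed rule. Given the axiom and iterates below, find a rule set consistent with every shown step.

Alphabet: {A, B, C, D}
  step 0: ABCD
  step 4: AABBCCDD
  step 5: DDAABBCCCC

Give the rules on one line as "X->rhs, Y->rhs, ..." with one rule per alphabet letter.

A->D, B->A, C->B, D->CC

  step 4 ⇒ step 5: AABBCCDD ⇒ D·D·A·A·B·B·CC·CC
    A ↦ D
    B ↦ A
    C ↦ B
    D ↦ CC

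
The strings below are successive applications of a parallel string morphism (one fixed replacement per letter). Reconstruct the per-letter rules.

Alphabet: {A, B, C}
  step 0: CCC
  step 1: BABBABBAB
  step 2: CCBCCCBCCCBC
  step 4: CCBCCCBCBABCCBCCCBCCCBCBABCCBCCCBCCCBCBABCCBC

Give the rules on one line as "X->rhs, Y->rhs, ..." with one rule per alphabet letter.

A->CB, B->C, C->BAB

  step 1 ⇒ step 2: BABBABBAB ⇒ C·CB·C·C·CB·C·C·CB·C
    A ↦ CB
    B ↦ C
  step 0 ⇒ step 1: CCC ⇒ BAB·BAB·BAB
    C ↦ BAB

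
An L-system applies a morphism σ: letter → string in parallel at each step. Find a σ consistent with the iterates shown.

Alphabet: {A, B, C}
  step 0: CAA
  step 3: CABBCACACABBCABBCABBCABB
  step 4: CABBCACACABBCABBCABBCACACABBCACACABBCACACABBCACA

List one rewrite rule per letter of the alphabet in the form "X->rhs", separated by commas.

  step 3 ⇒ step 4: CABBCACACABBCABBCABBCABB ⇒ CA·BB·CA·CA·CA·BB·CA·BB·CA·BB·CA·CA·CA·BB·CA·CA·CA·BB·CA·CA·CA·BB·CA·CA
    A ↦ BB
    B ↦ CA
    C ↦ CA

A->BB, B->CA, C->CA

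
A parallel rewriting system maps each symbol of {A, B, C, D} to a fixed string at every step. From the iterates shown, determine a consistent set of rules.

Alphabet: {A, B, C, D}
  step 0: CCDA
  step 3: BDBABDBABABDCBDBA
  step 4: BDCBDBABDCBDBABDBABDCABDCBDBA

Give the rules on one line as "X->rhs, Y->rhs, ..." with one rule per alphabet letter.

A->BA, B->BD, C->A, D->C

  step 3 ⇒ step 4: BDBABDBABABDCBDBA ⇒ BD·C·BD·BA·BD·C·BD·BA·BD·BA·BD·C·A·BD·C·BD·BA
    A ↦ BA
    B ↦ BD
    C ↦ A
    D ↦ C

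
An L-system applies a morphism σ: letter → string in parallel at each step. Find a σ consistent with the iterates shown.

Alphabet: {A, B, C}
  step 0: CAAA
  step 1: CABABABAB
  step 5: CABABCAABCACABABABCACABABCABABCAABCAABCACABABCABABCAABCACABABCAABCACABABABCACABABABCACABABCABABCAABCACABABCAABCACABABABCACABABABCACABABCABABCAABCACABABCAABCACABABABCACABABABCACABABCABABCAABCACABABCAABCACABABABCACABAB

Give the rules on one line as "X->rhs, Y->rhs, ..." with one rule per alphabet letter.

A->AB, B->CA, C->CAB

  step 0 ⇒ step 1: CAAA ⇒ CAB·AB·AB·AB
    A ↦ AB
    C ↦ CAB
    B ↦ CA  (constrained at step 1)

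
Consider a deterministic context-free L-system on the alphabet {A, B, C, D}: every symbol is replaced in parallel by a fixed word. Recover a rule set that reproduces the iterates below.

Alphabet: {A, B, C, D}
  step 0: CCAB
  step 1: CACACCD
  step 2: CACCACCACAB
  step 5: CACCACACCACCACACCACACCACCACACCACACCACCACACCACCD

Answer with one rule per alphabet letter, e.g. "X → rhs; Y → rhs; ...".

A->C, B->CD, C->CA, D->B

  step 1 ⇒ step 2: CACACCD ⇒ CA·C·CA·C·CA·CA·B
    A ↦ C
    C ↦ CA
    D ↦ B
  step 0 ⇒ step 1: CCAB ⇒ CA·CA·C·CD
    B ↦ CD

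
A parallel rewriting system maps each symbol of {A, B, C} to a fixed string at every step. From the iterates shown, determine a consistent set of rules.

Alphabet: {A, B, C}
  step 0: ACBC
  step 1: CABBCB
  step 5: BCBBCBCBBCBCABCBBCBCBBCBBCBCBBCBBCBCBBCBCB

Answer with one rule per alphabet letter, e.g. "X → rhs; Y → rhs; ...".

  step 0 ⇒ step 1: ACBC ⇒ CA·B·BC·B
    A ↦ CA
    B ↦ BC
    C ↦ B

A->CA, B->BC, C->B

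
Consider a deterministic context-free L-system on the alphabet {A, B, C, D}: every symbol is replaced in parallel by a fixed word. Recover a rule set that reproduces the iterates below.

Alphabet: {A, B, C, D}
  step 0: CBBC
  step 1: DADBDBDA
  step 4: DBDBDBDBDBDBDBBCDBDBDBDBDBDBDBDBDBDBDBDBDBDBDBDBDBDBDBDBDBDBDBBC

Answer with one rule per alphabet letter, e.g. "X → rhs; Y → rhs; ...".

A->BC, B->DB, C->DA, D->DB

  step 0 ⇒ step 1: CBBC ⇒ DA·DB·DB·DA
    B ↦ DB
    C ↦ DA
    A ↦ BC  (constrained at step 1)
    D ↦ DB  (constrained at step 1)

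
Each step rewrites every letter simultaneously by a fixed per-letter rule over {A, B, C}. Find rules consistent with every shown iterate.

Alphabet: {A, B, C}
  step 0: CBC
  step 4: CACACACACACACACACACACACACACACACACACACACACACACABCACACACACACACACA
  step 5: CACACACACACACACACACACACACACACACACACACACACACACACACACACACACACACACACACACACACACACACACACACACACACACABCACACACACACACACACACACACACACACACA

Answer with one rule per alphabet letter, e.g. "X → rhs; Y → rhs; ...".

  step 4 ⇒ step 5: CACACACACACACACACACACACACACACACACACACACACACACABCACACACACACACACA ⇒ CA·CA·CA·CA·CA·CA·CA·CA·CA·CA·CA·CA·CA·CA·CA·CA·CA·CA·CA·CA·CA·CA·CA·CA·CA·CA·CA·CA·CA·CA·CA·CA·CA·CA·CA·CA·CA·CA·CA·CA·CA·CA·CA·CA·CA·CA·CAB·CA·CA·CA·CA·CA·CA·CA·CA·CA·CA·CA·CA·CA·CA·CA·CA
    A ↦ CA
    B ↦ CAB
    C ↦ CA

A->CA, B->CAB, C->CA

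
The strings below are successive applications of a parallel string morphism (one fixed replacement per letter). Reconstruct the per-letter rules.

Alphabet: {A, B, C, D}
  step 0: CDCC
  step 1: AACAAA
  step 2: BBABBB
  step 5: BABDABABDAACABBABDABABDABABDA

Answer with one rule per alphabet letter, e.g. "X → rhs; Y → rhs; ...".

  step 1 ⇒ step 2: AACAAA ⇒ B·B·A·B·B·B
    A ↦ B
    C ↦ A
    B ↦ DA  (constrained at step 2)
  step 0 ⇒ step 1: CDCC ⇒ A·ACA·A·A
    D ↦ ACA

A->B, B->DA, C->A, D->ACA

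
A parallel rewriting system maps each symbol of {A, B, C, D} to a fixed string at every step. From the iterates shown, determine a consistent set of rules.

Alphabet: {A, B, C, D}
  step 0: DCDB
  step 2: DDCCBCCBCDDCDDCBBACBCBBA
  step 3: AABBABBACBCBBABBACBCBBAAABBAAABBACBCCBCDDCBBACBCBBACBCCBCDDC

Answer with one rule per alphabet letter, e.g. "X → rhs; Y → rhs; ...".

  step 2 ⇒ step 3: DDCCBCCBCDDCDDCBBACBCBBA ⇒ A·A·BBA·BBA·CBC·BBA·BBA·CBC·BBA·A·A·BBA·A·A·BBA·CBC·CBC·DDC·BBA·CBC·BBA·CBC·CBC·DDC
    A ↦ DDC
    B ↦ CBC
    C ↦ BBA
    D ↦ A

A->DDC, B->CBC, C->BBA, D->A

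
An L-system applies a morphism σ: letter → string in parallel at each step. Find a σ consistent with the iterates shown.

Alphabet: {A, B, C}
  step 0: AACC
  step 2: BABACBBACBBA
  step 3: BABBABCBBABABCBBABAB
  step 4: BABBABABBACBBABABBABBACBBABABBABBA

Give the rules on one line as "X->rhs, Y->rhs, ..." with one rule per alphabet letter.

  step 3 ⇒ step 4: BABBABCBBABABCBBABAB ⇒ BA·B·BA·BA·B·BA·CB·BA·BA·B·BA·B·BA·CB·BA·BA·B·BA·B·BA
    A ↦ B
    B ↦ BA
    C ↦ CB

A->B, B->BA, C->CB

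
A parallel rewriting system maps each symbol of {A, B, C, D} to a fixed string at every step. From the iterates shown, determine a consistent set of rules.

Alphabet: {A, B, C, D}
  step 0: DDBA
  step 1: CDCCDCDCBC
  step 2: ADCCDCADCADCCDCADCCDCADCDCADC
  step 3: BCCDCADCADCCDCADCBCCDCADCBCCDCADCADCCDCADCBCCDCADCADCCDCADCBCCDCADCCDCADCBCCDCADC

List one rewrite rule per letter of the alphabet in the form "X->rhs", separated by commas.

  step 2 ⇒ step 3: ADCCDCADCADCCDCADCCDCADCDCADC ⇒ BC·CDC·ADC·ADC·CDC·ADC·BC·CDC·ADC·BC·CDC·ADC·ADC·CDC·ADC·BC·CDC·ADC·ADC·CDC·ADC·BC·CDC·ADC·CDC·ADC·BC·CDC·ADC
    A ↦ BC
    C ↦ ADC
    D ↦ CDC
  step 0 ⇒ step 1: DDBA ⇒ CDC·CDC·DC·BC
    B ↦ DC

A->BC, B->DC, C->ADC, D->CDC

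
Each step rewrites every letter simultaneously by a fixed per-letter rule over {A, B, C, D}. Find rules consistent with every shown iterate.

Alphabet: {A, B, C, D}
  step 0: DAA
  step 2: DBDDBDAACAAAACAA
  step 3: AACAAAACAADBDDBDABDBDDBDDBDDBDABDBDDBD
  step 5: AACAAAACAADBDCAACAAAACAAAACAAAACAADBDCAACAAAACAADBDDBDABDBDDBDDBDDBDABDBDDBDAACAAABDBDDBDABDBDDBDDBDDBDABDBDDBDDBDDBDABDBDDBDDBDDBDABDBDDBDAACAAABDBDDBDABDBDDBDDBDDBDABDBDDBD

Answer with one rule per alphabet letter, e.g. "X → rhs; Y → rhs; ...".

  step 2 ⇒ step 3: DBDDBDAACAAAACAA ⇒ AA·C·AA·AA·C·AA·DBD·DBD·AB·DBD·DBD·DBD·DBD·AB·DBD·DBD
    A ↦ DBD
    B ↦ C
    C ↦ AB
    D ↦ AA

A->DBD, B->C, C->AB, D->AA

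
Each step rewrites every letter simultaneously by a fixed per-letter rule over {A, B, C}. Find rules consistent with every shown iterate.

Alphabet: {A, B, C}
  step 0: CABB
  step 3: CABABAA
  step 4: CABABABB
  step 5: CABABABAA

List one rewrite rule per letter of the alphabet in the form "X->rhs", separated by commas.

A->B, B->A, C->CA

  step 4 ⇒ step 5: CABABABB ⇒ CA·B·A·B·A·B·A·A
    A ↦ B
    B ↦ A
    C ↦ CA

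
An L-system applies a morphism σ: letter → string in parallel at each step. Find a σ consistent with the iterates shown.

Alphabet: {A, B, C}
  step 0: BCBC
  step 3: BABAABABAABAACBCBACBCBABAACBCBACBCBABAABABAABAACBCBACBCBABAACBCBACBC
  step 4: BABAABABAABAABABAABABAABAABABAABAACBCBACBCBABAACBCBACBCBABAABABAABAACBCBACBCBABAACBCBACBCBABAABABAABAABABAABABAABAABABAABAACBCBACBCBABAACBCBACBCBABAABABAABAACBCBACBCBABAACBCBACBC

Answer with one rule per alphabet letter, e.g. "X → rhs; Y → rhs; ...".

A->BAA, B->BA, C->CBC

  step 3 ⇒ step 4: BABAABABAABAACBCBACBCBABAACBCBACBCBABAABABAABAACBCBACBCBABAACBCBACBC ⇒ BA·BAA·BA·BAA·BAA·BA·BAA·BA·BAA·BAA·BA·BAA·BAA·CBC·BA·CBC·BA·BAA·CBC·BA·CBC·BA·BAA·BA·BAA·BAA·CBC·BA·CBC·BA·BAA·CBC·BA·CBC·BA·BAA·BA·BAA·BAA·BA·BAA·BA·BAA·BAA·BA·BAA·BAA·CBC·BA·CBC·BA·BAA·CBC·BA·CBC·BA·BAA·BA·BAA·BAA·CBC·BA·CBC·BA·BAA·CBC·BA·CBC
    A ↦ BAA
    B ↦ BA
    C ↦ CBC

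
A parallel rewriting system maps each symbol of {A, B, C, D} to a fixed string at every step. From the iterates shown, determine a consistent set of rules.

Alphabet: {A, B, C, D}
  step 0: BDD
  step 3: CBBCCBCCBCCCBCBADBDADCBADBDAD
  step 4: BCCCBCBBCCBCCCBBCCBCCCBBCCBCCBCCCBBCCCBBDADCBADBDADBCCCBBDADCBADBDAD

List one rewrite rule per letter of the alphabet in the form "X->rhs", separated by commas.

A->BD, B->CB, C->BCC, D->AD

  step 3 ⇒ step 4: CBBCCBCCBCCCBCBADBDADCBADBDAD ⇒ BCC·CB·CB·BCC·BCC·CB·BCC·BCC·CB·BCC·BCC·BCC·CB·BCC·CB·BD·AD·CB·AD·BD·AD·BCC·CB·BD·AD·CB·AD·BD·AD
    A ↦ BD
    B ↦ CB
    C ↦ BCC
    D ↦ AD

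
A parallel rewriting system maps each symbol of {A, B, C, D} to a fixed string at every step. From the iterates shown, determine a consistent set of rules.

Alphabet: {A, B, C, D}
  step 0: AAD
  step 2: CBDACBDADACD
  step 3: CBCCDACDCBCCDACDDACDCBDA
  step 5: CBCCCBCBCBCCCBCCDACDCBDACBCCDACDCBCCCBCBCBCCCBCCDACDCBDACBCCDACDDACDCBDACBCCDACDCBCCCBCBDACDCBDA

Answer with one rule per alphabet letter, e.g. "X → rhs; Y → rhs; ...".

  step 2 ⇒ step 3: CBDACBDADACD ⇒ CB·CC·DA·CD·CB·CC·DA·CD·DA·CD·CB·DA
    A ↦ CD
    B ↦ CC
    C ↦ CB
    D ↦ DA

A->CD, B->CC, C->CB, D->DA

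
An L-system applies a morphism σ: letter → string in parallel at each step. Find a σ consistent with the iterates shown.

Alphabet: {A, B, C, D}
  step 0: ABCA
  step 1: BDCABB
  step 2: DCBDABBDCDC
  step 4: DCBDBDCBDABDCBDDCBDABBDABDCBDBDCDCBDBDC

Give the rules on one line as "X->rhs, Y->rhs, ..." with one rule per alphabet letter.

A->B, B->DC, C->AB, D->BD

  step 1 ⇒ step 2: BDCABB ⇒ DC·BD·AB·B·DC·DC
    A ↦ B
    B ↦ DC
    C ↦ AB
    D ↦ BD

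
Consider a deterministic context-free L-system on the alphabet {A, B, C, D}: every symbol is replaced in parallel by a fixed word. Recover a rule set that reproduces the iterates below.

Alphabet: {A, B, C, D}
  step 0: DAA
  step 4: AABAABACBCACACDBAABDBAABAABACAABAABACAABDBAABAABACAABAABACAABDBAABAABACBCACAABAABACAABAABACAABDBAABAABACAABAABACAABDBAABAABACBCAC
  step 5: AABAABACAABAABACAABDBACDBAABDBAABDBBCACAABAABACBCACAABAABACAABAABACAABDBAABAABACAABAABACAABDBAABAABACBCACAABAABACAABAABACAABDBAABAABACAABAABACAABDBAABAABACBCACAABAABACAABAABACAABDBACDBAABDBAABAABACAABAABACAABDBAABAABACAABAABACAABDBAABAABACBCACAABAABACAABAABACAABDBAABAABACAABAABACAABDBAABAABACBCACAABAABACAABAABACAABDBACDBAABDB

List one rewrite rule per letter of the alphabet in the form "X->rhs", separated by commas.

  step 4 ⇒ step 5: AABAABACBCACACDBAABDBAABAABACAABAABACAABDBAABAABACAABAABACAABDBAABAABACBCACAABAABACAABAABACAABDBAABAABACAABAABACAABDBAABAABACBCAC ⇒ AAB·AAB·AC·AAB·AAB·AC·AAB·DB·AC·DB·AAB·DB·AAB·DB·BC·AC·AAB·AAB·AC·BC·AC·AAB·AAB·AC·AAB·AAB·AC·AAB·DB·AAB·AAB·AC·AAB·AAB·AC·AAB·DB·AAB·AAB·AC·BC·AC·AAB·AAB·AC·AAB·AAB·AC·AAB·DB·AAB·AAB·AC·AAB·AAB·AC·AAB·DB·AAB·AAB·AC·BC·AC·AAB·AAB·AC·AAB·AAB·AC·AAB·DB·AC·DB·AAB·DB·AAB·AAB·AC·AAB·AAB·AC·AAB·DB·AAB·AAB·AC·AAB·AAB·AC·AAB·DB·AAB·AAB·AC·BC·AC·AAB·AAB·AC·AAB·AAB·AC·AAB·DB·AAB·AAB·AC·AAB·AAB·AC·AAB·DB·AAB·AAB·AC·BC·AC·AAB·AAB·AC·AAB·AAB·AC·AAB·DB·AC·DB·AAB·DB
    A ↦ AAB
    B ↦ AC
    C ↦ DB
    D ↦ BC

A->AAB, B->AC, C->DB, D->BC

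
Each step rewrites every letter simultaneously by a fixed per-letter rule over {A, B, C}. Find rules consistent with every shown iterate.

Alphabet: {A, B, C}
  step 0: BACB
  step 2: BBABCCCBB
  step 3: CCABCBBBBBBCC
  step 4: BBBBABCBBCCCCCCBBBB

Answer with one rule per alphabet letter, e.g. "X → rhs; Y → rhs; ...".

A->AB, B->C, C->BB

  step 3 ⇒ step 4: CCABCBBBBBBCC ⇒ BB·BB·AB·C·BB·C·C·C·C·C·C·BB·BB
    A ↦ AB
    B ↦ C
    C ↦ BB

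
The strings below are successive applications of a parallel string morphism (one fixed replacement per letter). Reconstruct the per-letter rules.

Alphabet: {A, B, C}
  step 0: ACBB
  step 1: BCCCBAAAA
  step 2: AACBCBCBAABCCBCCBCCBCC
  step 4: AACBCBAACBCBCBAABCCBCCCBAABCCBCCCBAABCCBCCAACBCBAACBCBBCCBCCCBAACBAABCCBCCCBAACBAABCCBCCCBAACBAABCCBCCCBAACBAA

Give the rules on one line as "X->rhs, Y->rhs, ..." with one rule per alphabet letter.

A->BCC, B->AA, C->CB

  step 1 ⇒ step 2: BCCCBAAAA ⇒ AA·CB·CB·CB·AA·BCC·BCC·BCC·BCC
    A ↦ BCC
    B ↦ AA
    C ↦ CB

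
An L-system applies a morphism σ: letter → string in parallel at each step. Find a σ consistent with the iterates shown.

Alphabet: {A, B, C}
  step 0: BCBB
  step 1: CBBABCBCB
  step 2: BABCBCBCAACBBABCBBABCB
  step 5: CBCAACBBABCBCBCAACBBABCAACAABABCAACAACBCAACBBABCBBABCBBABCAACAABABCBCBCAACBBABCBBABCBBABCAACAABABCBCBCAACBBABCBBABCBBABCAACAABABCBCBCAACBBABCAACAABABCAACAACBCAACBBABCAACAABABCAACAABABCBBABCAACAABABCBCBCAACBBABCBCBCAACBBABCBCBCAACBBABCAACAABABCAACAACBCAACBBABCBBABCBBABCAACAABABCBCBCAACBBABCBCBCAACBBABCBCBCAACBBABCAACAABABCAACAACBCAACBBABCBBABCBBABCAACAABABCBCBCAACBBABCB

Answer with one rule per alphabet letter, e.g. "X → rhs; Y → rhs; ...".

  step 1 ⇒ step 2: CBBABCBCB ⇒ BAB·CB·CB·CAA·CB·BAB·CB·BAB·CB
    A ↦ CAA
    B ↦ CB
    C ↦ BAB

A->CAA, B->CB, C->BAB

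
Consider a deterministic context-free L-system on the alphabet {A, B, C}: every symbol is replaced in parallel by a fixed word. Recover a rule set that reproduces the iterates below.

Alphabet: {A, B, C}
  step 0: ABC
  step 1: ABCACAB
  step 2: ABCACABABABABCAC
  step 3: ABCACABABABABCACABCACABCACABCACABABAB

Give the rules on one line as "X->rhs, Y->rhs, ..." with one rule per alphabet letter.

  step 2 ⇒ step 3: ABCACABABABABCAC ⇒ AB·CAC·AB·AB·AB·AB·CAC·AB·CAC·AB·CAC·AB·CAC·AB·AB·AB
    A ↦ AB
    B ↦ CAC
    C ↦ AB

A->AB, B->CAC, C->AB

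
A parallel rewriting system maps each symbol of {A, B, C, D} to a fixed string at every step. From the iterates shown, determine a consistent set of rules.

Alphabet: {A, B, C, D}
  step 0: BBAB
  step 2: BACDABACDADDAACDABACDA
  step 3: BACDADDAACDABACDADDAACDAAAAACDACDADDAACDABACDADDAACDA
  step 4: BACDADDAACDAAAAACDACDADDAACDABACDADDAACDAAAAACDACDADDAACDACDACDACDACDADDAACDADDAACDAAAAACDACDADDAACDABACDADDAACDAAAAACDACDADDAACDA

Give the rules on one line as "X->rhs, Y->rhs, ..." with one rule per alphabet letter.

A->CDA, B->BA, C->DD, D->AA

  step 3 ⇒ step 4: BACDADDAACDABACDADDAACDAAAAACDACDADDAACDABACDADDAACDA ⇒ BA·CDA·DD·AA·CDA·AA·AA·CDA·CDA·DD·AA·CDA·BA·CDA·DD·AA·CDA·AA·AA·CDA·CDA·DD·AA·CDA·CDA·CDA·CDA·CDA·DD·AA·CDA·DD·AA·CDA·AA·AA·CDA·CDA·DD·AA·CDA·BA·CDA·DD·AA·CDA·AA·AA·CDA·CDA·DD·AA·CDA
    A ↦ CDA
    B ↦ BA
    C ↦ DD
    D ↦ AA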